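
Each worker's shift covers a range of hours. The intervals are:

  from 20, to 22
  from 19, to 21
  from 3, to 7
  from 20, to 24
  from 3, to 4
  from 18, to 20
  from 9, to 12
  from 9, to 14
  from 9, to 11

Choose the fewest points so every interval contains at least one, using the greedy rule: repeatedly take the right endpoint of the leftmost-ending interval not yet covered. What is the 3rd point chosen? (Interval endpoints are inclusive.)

Process intervals by earliest right end; each time one isn't hit yet, stab at its right endpoint.
Sorted: [3,4] [3,7] [9,11] [9,12] [9,14] [18,20] [19,21] [20,22] [20,24]
{[3,4],[3,7]} hit by 4; {[9,11],[9,12],[9,14]} hit by 11; {[18,20],[19,21],[20,22],[20,24]} hit by 20.
Points: 4, 11, 20 (3 total).

20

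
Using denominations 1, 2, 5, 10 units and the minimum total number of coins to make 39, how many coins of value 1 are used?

0

Greedy: take as many of the largest coin as possible, then repeat with the remainder.
39 = 3×10 + 1×5 + 2×2
Count of 1: 0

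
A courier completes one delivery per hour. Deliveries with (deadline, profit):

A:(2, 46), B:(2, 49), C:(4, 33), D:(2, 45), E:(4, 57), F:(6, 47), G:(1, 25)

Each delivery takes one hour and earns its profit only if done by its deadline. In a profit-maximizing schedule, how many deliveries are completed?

5

Take jobs in profit order; each goes to the latest open slot no later than its deadline.
By profit: E(d4,57), B(d2,49), F(d6,47), A(d2,46), D(d2,45), C(d4,33), G(d1,25)
E→slot 4; B→slot 2; F→slot 6; A→slot 1; D skipped; C→slot 3; G skipped.
5 of 7 scheduled.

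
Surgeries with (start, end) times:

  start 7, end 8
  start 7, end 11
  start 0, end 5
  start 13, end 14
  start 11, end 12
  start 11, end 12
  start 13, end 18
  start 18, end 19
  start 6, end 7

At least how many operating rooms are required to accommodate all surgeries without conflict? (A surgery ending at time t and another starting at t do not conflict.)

Count concurrent intervals with a sweep; the peak is the room count.
starts: [0, 6, 7, 7, 11, 11, 13, 13, 18]
ends:   [5, 7, 8, 11, 12, 12, 14, 18, 19]
s0→1 e5→0 s6→1 e7→0 s7→1 s7→2  — peak 2.

2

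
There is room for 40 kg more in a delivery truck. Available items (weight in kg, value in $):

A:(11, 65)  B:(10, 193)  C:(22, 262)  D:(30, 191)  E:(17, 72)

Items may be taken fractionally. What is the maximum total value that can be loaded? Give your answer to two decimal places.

505.93

Sort by value per unit weight and fill in that order.
Order: B (193/10=19.30) > C (262/22=11.91) > D (191/30=6.37) > A (65/11=5.91) > E (72/17=4.24)
Fill: take B (10 @ 193) → take C (22 @ 262) → take 8/30 of D → 50.93; 40/40 used.
Total value = 505.93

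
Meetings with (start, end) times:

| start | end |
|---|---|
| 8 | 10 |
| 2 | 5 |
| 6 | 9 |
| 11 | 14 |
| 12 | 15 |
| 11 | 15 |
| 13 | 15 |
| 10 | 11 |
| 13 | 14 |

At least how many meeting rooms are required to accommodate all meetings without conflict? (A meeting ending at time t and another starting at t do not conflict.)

5

The answer is the maximum number of intervals overlapping at any instant.
starts: [2, 6, 8, 10, 11, 11, 12, 13, 13]
ends:   [5, 9, 10, 11, 14, 14, 15, 15, 15]
s2→1 e5→0 s6→1 s8→2 e9→1 e10→0 s10→1 e11→0 s11→1 s11→2 s12→3 s13→4 s13→5  — peak 5.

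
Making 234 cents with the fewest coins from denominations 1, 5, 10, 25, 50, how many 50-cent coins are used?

4

Greedy: take as many of the largest coin as possible, then repeat with the remainder.
234 − 4×50→34 − 1×25→9 − 1×5→4 − 4×1→0
Count of 50: 4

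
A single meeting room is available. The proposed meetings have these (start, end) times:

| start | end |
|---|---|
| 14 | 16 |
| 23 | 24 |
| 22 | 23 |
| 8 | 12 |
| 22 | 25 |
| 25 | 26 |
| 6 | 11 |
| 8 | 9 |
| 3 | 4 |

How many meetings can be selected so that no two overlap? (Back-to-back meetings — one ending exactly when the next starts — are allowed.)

Order by finish time; keep every interval that doesn't clash with the previous kept one.
By end time: (3,4), (8,9), (6,11), (8,12), (14,16), (22,23), (23,24), (22,25), (25,26).
Pick (3,4); next start ≥ 4 → (8,9); next start ≥ 9 → (14,16); next start ≥ 16 → (22,23); next start ≥ 23 → (23,24); next start ≥ 24 → (25,26).
Selected 6 meetings.

6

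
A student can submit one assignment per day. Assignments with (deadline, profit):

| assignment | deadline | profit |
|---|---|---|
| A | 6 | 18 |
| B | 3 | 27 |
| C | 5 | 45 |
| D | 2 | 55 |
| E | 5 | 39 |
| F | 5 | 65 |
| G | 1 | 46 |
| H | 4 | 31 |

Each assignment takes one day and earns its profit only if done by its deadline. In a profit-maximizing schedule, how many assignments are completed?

6

Sort by profit descending; place each in the latest free slot ≤ its deadline.
By profit: F(d5,65), D(d2,55), G(d1,46), C(d5,45), E(d5,39), H(d4,31), B(d3,27), A(d6,18)
F→slot 5; D→slot 2; G→slot 1; C→slot 4; E→slot 3; H skipped; B skipped; A→slot 6.
6 of 8 scheduled.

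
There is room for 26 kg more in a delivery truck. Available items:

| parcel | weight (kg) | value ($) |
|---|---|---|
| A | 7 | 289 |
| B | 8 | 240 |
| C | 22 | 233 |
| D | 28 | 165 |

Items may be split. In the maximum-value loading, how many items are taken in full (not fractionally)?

2

Sort by value per unit weight and fill in that order.
Ratios (sorted): A 41.29, B 30.00, C 10.59, D 5.89
take A (7 @ 289); take B (8 @ 240); take 11/22 of C → 116.50. Capacity used 26/26.
2 item(s) taken whole; one partial (take 11/22 of C).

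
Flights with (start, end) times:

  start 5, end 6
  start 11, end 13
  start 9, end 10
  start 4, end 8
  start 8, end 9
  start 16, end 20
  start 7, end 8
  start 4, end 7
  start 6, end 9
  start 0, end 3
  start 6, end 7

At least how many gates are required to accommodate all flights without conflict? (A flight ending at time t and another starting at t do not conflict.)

starts: [0, 4, 4, 5, 6, 6, 7, 8, 9, 11, 16]
ends:   [3, 6, 7, 7, 8, 8, 9, 9, 10, 13, 20]
s0→1 e3→0 s4→1 s4→2 s5→3 e6→2 s6→3 s6→4  — peak 4.

4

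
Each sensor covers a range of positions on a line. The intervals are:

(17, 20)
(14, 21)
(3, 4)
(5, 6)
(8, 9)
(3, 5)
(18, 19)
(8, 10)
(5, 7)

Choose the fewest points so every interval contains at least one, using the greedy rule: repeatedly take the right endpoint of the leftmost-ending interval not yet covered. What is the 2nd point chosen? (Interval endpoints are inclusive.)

6

Sort by right endpoint; whenever an interval is uncovered, place a point at its right end.
Sorted: [3,4] [3,5] [5,6] [5,7] [8,9] [8,10] [18,19] [17,20] [14,21]
{[3,4],[3,5]} hit by 4; {[5,6],[5,7]} hit by 6; {[8,9],[8,10]} hit by 9; {[18,19],[17,20],[14,21]} hit by 19.
Points: 4, 6, 9, 19 (4 total).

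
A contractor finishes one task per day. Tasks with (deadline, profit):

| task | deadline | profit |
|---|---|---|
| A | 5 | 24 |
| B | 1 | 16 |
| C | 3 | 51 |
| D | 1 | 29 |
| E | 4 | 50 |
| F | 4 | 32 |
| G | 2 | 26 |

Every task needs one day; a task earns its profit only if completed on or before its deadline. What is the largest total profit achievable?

186

Profit order: C=51 E=50 F=32 D=29 G=26 A=24 B=16
Assign: C→slot 3, E→slot 4, F→slot 2, D→slot 1, G skipped, A→slot 5, B skipped.
Slots: [1:D] [2:F] [3:C] [4:E] [5:A]
Profit = 29 + 32 + 51 + 50 + 24 = 186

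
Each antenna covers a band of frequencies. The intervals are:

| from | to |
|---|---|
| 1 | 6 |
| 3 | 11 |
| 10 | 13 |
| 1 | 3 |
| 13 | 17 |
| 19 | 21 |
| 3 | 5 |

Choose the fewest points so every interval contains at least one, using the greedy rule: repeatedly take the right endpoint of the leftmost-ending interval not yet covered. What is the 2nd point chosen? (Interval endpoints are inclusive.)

13

Process intervals by earliest right end; each time one isn't hit yet, stab at its right endpoint.
By right end: [1,3]  [3,5]  [1,6]  [3,11]  [10,13]  [13,17]  [19,21]
[1,3] uncovered → point at 3; [10,13] uncovered → point at 13; [19,21] uncovered → point at 21.
Points: 3, 13, 21 (3 total).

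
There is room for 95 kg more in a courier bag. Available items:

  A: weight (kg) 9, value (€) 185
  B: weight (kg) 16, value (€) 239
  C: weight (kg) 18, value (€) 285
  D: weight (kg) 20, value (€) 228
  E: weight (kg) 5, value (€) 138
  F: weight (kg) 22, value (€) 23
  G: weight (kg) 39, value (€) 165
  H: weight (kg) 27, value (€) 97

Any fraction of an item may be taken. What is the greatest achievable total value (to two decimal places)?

Ratios (sorted): E 27.60, A 20.56, C 15.83, B 14.94, D 11.40, G 4.23, H 3.59, F 1.05
take E (5 @ 138); take A (9 @ 185); take C (18 @ 285); take B (16 @ 239); take D (20 @ 228); take 27/39 of G → 114.23. Capacity used 95/95.
Total value = 1189.23

1189.23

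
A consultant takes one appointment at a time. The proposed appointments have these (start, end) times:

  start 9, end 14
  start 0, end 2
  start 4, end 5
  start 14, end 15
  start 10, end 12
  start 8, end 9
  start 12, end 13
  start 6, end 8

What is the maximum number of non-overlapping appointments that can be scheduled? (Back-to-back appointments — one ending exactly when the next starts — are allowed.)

7

Order by finish time; keep every interval that doesn't clash with the previous kept one.
Sorted by end: (0,2)  (4,5)  (6,8)  (8,9)  (10,12)  (12,13)  (9,14)  (14,15)
take (0,2); take (4,5); take (6,8); take (8,9); take (10,12); take (12,13); take (14,15).
Selected 7 appointments.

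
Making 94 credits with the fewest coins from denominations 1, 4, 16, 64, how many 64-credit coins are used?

Greedy: take as many of the largest coin as possible, then repeat with the remainder.
94 = 1×64 + 1×16 + 3×4 + 2×1
Count of 64: 1

1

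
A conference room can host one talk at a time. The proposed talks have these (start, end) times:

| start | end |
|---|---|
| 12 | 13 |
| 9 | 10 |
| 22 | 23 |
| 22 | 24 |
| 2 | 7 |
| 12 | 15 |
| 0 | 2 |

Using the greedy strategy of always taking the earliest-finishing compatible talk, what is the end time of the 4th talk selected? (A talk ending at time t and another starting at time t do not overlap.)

Sort by end time and greedily take each interval whose start is ≥ the last chosen end.
By end time: (0,2), (2,7), (9,10), (12,13), (12,15), (22,23), (22,24).
Pick (0,2); next start ≥ 2 → (2,7); next start ≥ 7 → (9,10); next start ≥ 10 → (12,13); next start ≥ 13 → (22,23).
Selected: (0,2) (2,7) (9,10) (12,13) (22,23)

13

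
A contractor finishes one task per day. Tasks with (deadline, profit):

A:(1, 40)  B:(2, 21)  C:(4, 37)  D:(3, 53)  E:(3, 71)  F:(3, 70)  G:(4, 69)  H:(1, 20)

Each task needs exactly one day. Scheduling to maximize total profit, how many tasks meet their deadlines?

Sort by profit descending; place each in the latest free slot ≤ its deadline.
By profit: E(d3,71), F(d3,70), G(d4,69), D(d3,53), A(d1,40), C(d4,37), B(d2,21), H(d1,20)
E→slot 3; F→slot 2; G→slot 4; D→slot 1; A skipped; C skipped; B skipped; H skipped.
4 of 8 scheduled.

4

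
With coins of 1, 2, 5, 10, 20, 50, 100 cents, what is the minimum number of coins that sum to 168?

Greedy: take as many of the largest coin as possible, then repeat with the remainder.
168 = 1×100 + 1×50 + 1×10 + 1×5 + 1×2 + 1×1
Total coins = 1 + 1 + 1 + 1 + 1 + 1 = 6

6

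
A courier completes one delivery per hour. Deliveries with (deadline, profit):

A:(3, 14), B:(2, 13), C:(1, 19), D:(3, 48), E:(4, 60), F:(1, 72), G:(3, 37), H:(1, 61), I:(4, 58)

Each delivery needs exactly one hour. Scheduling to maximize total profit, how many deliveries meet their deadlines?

Sort by profit descending; place each in the latest free slot ≤ its deadline.
By profit: F(d1,72), H(d1,61), E(d4,60), I(d4,58), D(d3,48), G(d3,37), C(d1,19), A(d3,14), B(d2,13)
F→slot 1; H skipped; E→slot 4; I→slot 3; D→slot 2; G skipped; C skipped; A skipped; B skipped.
4 of 9 scheduled.

4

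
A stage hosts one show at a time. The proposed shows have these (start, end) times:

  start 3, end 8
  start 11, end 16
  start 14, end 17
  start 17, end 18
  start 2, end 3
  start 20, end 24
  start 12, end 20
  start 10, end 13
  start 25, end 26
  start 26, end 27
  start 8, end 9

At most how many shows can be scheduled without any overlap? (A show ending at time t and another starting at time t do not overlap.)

9

By end time: (2,3), (3,8), (8,9), (10,13), (11,16), (14,17), (17,18), (12,20), (20,24), (25,26), (26,27).
Pick (2,3); next start ≥ 3 → (3,8); next start ≥ 8 → (8,9); next start ≥ 9 → (10,13); next start ≥ 13 → (14,17); next start ≥ 17 → (17,18); next start ≥ 18 → (20,24); next start ≥ 24 → (25,26); next start ≥ 26 → (26,27).
Selected 9 shows.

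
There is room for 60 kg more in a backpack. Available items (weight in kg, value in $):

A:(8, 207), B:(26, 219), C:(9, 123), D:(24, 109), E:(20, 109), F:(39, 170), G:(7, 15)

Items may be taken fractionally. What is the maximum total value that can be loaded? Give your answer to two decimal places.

Sort by value per unit weight and fill in that order.
Ratios (sorted): A 25.88, C 13.67, B 8.42, E 5.45, D 4.54, F 4.36, G 2.14
take A (8 @ 207); take C (9 @ 123); take B (26 @ 219); take 17/20 of E → 92.65. Capacity used 60/60.
Total value = 641.65

641.65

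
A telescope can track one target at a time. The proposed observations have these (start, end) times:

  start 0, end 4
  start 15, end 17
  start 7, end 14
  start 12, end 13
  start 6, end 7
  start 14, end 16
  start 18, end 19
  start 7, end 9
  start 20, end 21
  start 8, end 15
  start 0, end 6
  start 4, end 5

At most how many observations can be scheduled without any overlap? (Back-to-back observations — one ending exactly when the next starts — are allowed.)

Sorted by end: (0,4)  (4,5)  (0,6)  (6,7)  (7,9)  (12,13)  (7,14)  (8,15)  (14,16)  (15,17)  (18,19)  (20,21)
take (0,4); take (4,5); skip (0,6); take (6,7); take (7,9); take (12,13); skip (8,15); take (14,16); skip (15,17); take (18,19); take (20,21).
Selected 8 observations.

8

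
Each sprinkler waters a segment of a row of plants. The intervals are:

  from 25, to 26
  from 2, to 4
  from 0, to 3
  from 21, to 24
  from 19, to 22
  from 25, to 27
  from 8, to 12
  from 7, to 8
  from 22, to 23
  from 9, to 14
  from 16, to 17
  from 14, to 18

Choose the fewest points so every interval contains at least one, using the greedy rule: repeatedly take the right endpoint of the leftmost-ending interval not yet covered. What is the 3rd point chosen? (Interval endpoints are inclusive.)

Process intervals by earliest right end; each time one isn't hit yet, stab at its right endpoint.
By right end: [0,3]  [2,4]  [7,8]  [8,12]  [9,14]  [16,17]  [14,18]  [19,22]  [22,23]  [21,24]  [25,26]  [25,27]
[0,3] uncovered → point at 3; [7,8] uncovered → point at 8; [9,14] uncovered → point at 14; [16,17] uncovered → point at 17; [19,22] uncovered → point at 22; [25,26] uncovered → point at 26.
Points: 3, 8, 14, 17, 22, 26 (6 total).

14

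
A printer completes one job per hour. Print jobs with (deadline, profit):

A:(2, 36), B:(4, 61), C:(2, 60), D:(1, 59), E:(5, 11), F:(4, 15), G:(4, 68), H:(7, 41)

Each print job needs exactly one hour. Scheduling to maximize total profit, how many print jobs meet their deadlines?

By profit: G(d4,68), B(d4,61), C(d2,60), D(d1,59), H(d7,41), A(d2,36), F(d4,15), E(d5,11)
G→slot 4; B→slot 3; C→slot 2; D→slot 1; H→slot 7; A skipped; F skipped; E→slot 5.
6 of 8 scheduled.

6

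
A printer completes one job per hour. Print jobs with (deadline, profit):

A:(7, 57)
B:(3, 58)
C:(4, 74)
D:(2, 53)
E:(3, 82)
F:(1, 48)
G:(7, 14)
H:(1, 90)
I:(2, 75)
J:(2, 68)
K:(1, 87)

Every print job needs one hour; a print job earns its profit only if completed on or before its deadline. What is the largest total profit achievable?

Take jobs in profit order; each goes to the latest open slot no later than its deadline.
Profit order: H=90 K=87 E=82 I=75 C=74 J=68 B=58 A=57 D=53 F=48 G=14
Assign: H→slot 1, K skipped, E→slot 3, I→slot 2, C→slot 4, J skipped, B skipped, A→slot 7, D skipped, F skipped, G→slot 6.
Slots: [1:H] [2:I] [3:E] [4:C] [6:G] [7:A]
Profit = 90 + 75 + 82 + 74 + 14 + 57 = 392

392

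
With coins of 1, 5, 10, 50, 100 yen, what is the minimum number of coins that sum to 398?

Use the largest denomination that fits, subtract, and repeat.
398 − 3×100→98 − 1×50→48 − 4×10→8 − 1×5→3 − 3×1→0
Total coins = 3 + 1 + 4 + 1 + 3 = 12

12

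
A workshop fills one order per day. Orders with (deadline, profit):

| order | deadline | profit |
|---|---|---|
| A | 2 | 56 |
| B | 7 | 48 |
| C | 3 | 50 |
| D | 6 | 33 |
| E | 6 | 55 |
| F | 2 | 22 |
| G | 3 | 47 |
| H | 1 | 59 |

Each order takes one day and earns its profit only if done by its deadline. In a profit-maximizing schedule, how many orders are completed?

Sort by profit descending; place each in the latest free slot ≤ its deadline.
By profit: H(d1,59), A(d2,56), E(d6,55), C(d3,50), B(d7,48), G(d3,47), D(d6,33), F(d2,22)
H→slot 1; A→slot 2; E→slot 6; C→slot 3; B→slot 7; G skipped; D→slot 5; F skipped.
6 of 8 scheduled.

6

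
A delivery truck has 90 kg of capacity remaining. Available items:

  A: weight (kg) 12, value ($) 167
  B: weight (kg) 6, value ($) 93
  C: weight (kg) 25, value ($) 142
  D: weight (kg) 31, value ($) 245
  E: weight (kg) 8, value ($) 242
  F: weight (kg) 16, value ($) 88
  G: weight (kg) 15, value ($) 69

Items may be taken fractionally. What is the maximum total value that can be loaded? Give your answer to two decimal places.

933.00

Ratios (sorted): E 30.25, B 15.50, A 13.92, D 7.90, C 5.68, F 5.50, G 4.60
take E (8 @ 242); take B (6 @ 93); take A (12 @ 167); take D (31 @ 245); take C (25 @ 142); take 8/16 of F → 44.00. Capacity used 90/90.
Total value = 933.00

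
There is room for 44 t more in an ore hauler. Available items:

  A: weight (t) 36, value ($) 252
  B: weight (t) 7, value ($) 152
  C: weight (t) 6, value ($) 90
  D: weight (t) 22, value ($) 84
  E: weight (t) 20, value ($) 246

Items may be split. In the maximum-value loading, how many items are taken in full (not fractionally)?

Order: B (152/7=21.71) > C (90/6=15.00) > E (246/20=12.30) > A (252/36=7.00) > D (84/22=3.82)
Fill: take B (7 @ 152) → take C (6 @ 90) → take E (20 @ 246) → take 11/36 of A → 77.00; 44/44 used.
3 item(s) taken whole; one partial (take 11/36 of A).

3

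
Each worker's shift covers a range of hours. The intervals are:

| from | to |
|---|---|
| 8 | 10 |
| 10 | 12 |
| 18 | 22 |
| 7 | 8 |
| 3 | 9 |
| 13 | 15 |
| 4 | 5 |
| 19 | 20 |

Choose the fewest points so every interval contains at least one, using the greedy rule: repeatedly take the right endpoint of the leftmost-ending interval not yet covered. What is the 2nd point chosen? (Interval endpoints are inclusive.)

Process intervals by earliest right end; each time one isn't hit yet, stab at its right endpoint.
Sorted: [4,5] [7,8] [3,9] [8,10] [10,12] [13,15] [19,20] [18,22]
{[4,5]} hit by 5; {[7,8],[3,9],[8,10]} hit by 8; {[10,12]} hit by 12; {[13,15]} hit by 15; {[19,20],[18,22]} hit by 20.
Points: 5, 8, 12, 15, 20 (5 total).

8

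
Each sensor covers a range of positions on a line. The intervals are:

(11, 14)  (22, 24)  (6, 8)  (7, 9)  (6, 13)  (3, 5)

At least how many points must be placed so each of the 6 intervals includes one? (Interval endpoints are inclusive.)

4

By right end: [3,5]  [6,8]  [7,9]  [6,13]  [11,14]  [22,24]
[3,5] uncovered → point at 5; [6,8] uncovered → point at 8; [11,14] uncovered → point at 14; [22,24] uncovered → point at 24.
Points: 5, 8, 14, 24 (4 total).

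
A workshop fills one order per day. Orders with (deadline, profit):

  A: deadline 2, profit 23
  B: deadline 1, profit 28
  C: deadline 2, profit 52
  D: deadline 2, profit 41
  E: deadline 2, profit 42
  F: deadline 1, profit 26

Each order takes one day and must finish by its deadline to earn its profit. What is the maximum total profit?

Sort by profit descending; place each in the latest free slot ≤ its deadline.
Profit order: C=52 E=42 D=41 B=28 F=26 A=23
Assign: C→slot 2, E→slot 1, D skipped, B skipped, F skipped, A skipped.
Slots: [1:E] [2:C]
Profit = 42 + 52 = 94

94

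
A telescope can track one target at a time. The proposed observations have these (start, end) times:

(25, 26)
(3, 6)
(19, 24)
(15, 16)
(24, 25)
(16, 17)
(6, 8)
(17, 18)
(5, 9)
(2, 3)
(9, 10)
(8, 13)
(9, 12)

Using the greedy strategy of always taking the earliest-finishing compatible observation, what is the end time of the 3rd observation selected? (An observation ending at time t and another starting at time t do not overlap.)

Sort by end time and greedily take each interval whose start is ≥ the last chosen end.
Sorted by end: (2,3)  (3,6)  (6,8)  (5,9)  (9,10)  (9,12)  (8,13)  (15,16)  (16,17)  (17,18)  (19,24)  (24,25)  (25,26)
take (2,3); take (3,6); take (6,8); take (9,10); take (15,16); take (16,17); take (17,18); take (19,24); take (24,25); take (25,26).
Selected: (2,3) (3,6) (6,8) (9,10) (15,16) (16,17) (17,18) (19,24) (24,25) (25,26)

8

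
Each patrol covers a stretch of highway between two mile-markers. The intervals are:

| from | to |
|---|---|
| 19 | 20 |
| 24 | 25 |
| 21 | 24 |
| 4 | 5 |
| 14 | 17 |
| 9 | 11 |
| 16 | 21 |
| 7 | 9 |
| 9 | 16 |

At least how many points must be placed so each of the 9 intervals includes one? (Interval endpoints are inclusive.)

By right end: [4,5]  [7,9]  [9,11]  [9,16]  [14,17]  [19,20]  [16,21]  [21,24]  [24,25]
[4,5] uncovered → point at 5; [7,9] uncovered → point at 9; [14,17] uncovered → point at 17; [19,20] uncovered → point at 20; [21,24] uncovered → point at 24.
Points: 5, 9, 17, 20, 24 (5 total).

5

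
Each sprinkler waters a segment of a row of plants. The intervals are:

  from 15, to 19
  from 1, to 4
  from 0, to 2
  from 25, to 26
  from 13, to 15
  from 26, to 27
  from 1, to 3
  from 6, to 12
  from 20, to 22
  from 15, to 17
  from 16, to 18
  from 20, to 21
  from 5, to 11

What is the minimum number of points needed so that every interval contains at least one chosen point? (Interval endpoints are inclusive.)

6

Sort by right endpoint; whenever an interval is uncovered, place a point at its right end.
By right end: [0,2]  [1,3]  [1,4]  [5,11]  [6,12]  [13,15]  [15,17]  [16,18]  [15,19]  [20,21]  [20,22]  [25,26]  [26,27]
[0,2] uncovered → point at 2; [5,11] uncovered → point at 11; [13,15] uncovered → point at 15; [16,18] uncovered → point at 18; [20,21] uncovered → point at 21; [25,26] uncovered → point at 26.
Points: 2, 11, 15, 18, 21, 26 (6 total).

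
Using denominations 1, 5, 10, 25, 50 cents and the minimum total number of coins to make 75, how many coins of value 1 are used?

0

Use the largest denomination that fits, subtract, and repeat.
75 = 1×50 + 1×25
Count of 1: 0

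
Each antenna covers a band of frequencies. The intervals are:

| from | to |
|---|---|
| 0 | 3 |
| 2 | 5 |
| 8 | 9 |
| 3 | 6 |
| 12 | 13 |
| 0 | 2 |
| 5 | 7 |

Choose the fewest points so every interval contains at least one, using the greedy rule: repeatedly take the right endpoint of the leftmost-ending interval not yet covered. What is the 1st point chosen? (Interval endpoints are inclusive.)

2

Sorted: [0,2] [0,3] [2,5] [3,6] [5,7] [8,9] [12,13]
{[0,2],[0,3],[2,5]} hit by 2; {[3,6],[5,7]} hit by 6; {[8,9]} hit by 9; {[12,13]} hit by 13.
Points: 2, 6, 9, 13 (4 total).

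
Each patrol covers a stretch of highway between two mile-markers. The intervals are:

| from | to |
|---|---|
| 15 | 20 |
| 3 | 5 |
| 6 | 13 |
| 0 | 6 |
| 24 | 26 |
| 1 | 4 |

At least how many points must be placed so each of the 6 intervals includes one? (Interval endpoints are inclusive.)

4

By right end: [1,4]  [3,5]  [0,6]  [6,13]  [15,20]  [24,26]
[1,4] uncovered → point at 4; [6,13] uncovered → point at 13; [15,20] uncovered → point at 20; [24,26] uncovered → point at 26.
Points: 4, 13, 20, 26 (4 total).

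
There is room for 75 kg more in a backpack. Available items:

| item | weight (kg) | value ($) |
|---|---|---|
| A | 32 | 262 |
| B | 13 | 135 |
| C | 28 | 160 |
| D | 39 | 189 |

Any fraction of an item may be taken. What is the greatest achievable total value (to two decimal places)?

Order: B (135/13=10.38) > A (262/32=8.19) > C (160/28=5.71) > D (189/39=4.85)
Fill: take B (13 @ 135) → take A (32 @ 262) → take C (28 @ 160) → take 2/39 of D → 9.69; 75/75 used.
Total value = 566.69

566.69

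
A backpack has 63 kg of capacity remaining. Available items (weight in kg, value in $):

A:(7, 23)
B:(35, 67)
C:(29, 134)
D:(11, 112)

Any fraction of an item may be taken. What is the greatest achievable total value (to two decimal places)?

Order: D (112/11=10.18) > C (134/29=4.62) > A (23/7=3.29) > B (67/35=1.91)
Fill: take D (11 @ 112) → take C (29 @ 134) → take A (7 @ 23) → take 16/35 of B → 30.63; 63/63 used.
Total value = 299.63

299.63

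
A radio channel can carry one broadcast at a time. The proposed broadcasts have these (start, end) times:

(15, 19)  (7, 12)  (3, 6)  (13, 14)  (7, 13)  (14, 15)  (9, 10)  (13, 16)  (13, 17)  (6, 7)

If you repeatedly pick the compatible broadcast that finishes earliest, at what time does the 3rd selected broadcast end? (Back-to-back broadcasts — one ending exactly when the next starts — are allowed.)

10

Greedy by earliest finish: after sorting by end time, pick each interval compatible with the last pick.
By end time: (3,6), (6,7), (9,10), (7,12), (7,13), (13,14), (14,15), (13,16), (13,17), (15,19).
Pick (3,6); next start ≥ 6 → (6,7); next start ≥ 7 → (9,10); next start ≥ 10 → (13,14); next start ≥ 14 → (14,15); next start ≥ 15 → (15,19).
Selected: (3,6) (6,7) (9,10) (13,14) (14,15) (15,19)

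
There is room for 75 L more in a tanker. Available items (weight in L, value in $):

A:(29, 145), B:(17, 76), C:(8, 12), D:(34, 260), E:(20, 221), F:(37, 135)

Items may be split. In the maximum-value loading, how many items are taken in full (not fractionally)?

2

Sort by value per unit weight and fill in that order.
Order: E (221/20=11.05) > D (260/34=7.65) > A (145/29=5.00) > B (76/17=4.47) > F (135/37=3.65) > C (12/8=1.50)
Fill: take E (20 @ 221) → take D (34 @ 260) → take 21/29 of A → 105.00; 75/75 used.
2 item(s) taken whole; one partial (take 21/29 of A).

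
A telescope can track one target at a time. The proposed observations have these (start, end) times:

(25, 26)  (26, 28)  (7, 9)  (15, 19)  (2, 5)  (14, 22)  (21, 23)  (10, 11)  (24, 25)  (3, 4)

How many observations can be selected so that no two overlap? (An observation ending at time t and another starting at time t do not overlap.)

8

Sorted by end: (3,4)  (2,5)  (7,9)  (10,11)  (15,19)  (14,22)  (21,23)  (24,25)  (25,26)  (26,28)
take (3,4); take (7,9); take (10,11); take (15,19); skip (14,22); take (21,23); take (24,25); take (25,26); take (26,28).
Selected 8 observations.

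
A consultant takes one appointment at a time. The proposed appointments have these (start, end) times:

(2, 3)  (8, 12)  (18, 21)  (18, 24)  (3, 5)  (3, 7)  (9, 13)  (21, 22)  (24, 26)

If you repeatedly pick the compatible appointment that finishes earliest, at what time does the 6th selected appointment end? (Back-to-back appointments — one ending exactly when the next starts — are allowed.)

26

Sort by end time and greedily take each interval whose start is ≥ the last chosen end.
By end time: (2,3), (3,5), (3,7), (8,12), (9,13), (18,21), (21,22), (18,24), (24,26).
Pick (2,3); next start ≥ 3 → (3,5); next start ≥ 5 → (8,12); next start ≥ 12 → (18,21); next start ≥ 21 → (21,22); next start ≥ 22 → (24,26).
Selected: (2,3) (3,5) (8,12) (18,21) (21,22) (24,26)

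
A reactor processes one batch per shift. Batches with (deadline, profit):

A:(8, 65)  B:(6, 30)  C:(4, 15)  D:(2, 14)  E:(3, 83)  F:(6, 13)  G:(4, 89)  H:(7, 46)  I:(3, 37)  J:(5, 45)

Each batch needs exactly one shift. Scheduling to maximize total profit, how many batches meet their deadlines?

8

Sort by profit descending; place each in the latest free slot ≤ its deadline.
Profit order: G=89 E=83 A=65 H=46 J=45 I=37 B=30 C=15 D=14 F=13
Assign: G→slot 4, E→slot 3, A→slot 8, H→slot 7, J→slot 5, I→slot 2, B→slot 6, C→slot 1, D skipped, F skipped.
Slots: [1:C] [2:I] [3:E] [4:G] [5:J] [6:B] [7:H] [8:A]
8 of 10 scheduled.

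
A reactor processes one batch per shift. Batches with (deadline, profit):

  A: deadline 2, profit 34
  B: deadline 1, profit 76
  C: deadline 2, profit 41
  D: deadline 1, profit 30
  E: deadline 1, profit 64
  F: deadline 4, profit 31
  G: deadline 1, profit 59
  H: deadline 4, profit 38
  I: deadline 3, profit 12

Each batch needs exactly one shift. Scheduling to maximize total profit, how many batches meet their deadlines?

Take jobs in profit order; each goes to the latest open slot no later than its deadline.
Profit order: B=76 E=64 G=59 C=41 H=38 A=34 F=31 D=30 I=12
Assign: B→slot 1, E skipped, G skipped, C→slot 2, H→slot 4, A skipped, F→slot 3, D skipped, I skipped.
Slots: [1:B] [2:C] [3:F] [4:H]
4 of 9 scheduled.

4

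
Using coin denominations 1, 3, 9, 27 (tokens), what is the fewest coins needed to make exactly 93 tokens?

5

Use the largest denomination that fits, subtract, and repeat.
93 − 3×27→12 − 1×9→3 − 1×3→0
Total coins = 3 + 1 + 1 = 5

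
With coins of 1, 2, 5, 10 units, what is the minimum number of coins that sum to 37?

5

37 = 3×10 + 1×5 + 1×2
Total coins = 3 + 1 + 1 = 5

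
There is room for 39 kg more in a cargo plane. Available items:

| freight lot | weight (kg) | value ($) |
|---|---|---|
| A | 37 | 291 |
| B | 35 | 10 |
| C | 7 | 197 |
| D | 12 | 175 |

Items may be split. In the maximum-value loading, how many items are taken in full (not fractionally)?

Greedy by value/weight ratio, highest first.
Ratios (sorted): C 28.14, D 14.58, A 7.86, B 0.29
take C (7 @ 197); take D (12 @ 175); take 20/37 of A → 157.30. Capacity used 39/39.
2 item(s) taken whole; one partial (take 20/37 of A).

2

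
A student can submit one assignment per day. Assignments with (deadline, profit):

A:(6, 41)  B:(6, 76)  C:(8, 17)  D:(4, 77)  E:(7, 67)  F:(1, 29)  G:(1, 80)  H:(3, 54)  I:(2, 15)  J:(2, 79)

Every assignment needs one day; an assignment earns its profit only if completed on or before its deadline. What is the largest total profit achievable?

491

Take jobs in profit order; each goes to the latest open slot no later than its deadline.
Profit order: G=80 J=79 D=77 B=76 E=67 H=54 A=41 F=29 C=17 I=15
Assign: G→slot 1, J→slot 2, D→slot 4, B→slot 6, E→slot 7, H→slot 3, A→slot 5, F skipped, C→slot 8, I skipped.
Slots: [1:G] [2:J] [3:H] [4:D] [5:A] [6:B] [7:E] [8:C]
Profit = 80 + 79 + 54 + 77 + 41 + 76 + 67 + 17 = 491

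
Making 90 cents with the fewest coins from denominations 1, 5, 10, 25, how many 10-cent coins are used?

90 = 3×25 + 1×10 + 1×5
Count of 10: 1

1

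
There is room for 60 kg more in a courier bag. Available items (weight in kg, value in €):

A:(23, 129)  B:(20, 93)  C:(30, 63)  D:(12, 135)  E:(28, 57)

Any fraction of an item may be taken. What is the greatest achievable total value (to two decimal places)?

Ratios (sorted): D 11.25, A 5.61, B 4.65, C 2.10, E 2.04
take D (12 @ 135); take A (23 @ 129); take B (20 @ 93); take 5/30 of C → 10.50. Capacity used 60/60.
Total value = 367.50

367.50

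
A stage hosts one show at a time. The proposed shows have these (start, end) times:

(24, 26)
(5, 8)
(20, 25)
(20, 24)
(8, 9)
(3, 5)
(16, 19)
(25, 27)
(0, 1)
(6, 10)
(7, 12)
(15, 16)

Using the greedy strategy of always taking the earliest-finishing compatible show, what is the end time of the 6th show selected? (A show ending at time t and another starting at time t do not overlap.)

By end time: (0,1), (3,5), (5,8), (8,9), (6,10), (7,12), (15,16), (16,19), (20,24), (20,25), (24,26), (25,27).
Pick (0,1); next start ≥ 1 → (3,5); next start ≥ 5 → (5,8); next start ≥ 8 → (8,9); next start ≥ 9 → (15,16); next start ≥ 16 → (16,19); next start ≥ 19 → (20,24); next start ≥ 24 → (24,26).
Selected: (0,1) (3,5) (5,8) (8,9) (15,16) (16,19) (20,24) (24,26)

19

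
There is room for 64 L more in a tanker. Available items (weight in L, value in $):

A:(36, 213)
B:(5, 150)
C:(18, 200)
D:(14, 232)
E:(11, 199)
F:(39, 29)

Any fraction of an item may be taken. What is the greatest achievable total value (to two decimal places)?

875.67

Sort by value per unit weight and fill in that order.
Ratios (sorted): B 30.00, E 18.09, D 16.57, C 11.11, A 5.92, F 0.74
take B (5 @ 150); take E (11 @ 199); take D (14 @ 232); take C (18 @ 200); take 16/36 of A → 94.67. Capacity used 64/64.
Total value = 875.67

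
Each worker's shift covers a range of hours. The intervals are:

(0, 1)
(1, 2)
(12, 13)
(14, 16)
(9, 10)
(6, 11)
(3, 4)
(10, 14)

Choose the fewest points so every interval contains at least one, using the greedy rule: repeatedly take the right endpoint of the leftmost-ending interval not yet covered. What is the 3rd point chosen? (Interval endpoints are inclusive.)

Process intervals by earliest right end; each time one isn't hit yet, stab at its right endpoint.
Sorted: [0,1] [1,2] [3,4] [9,10] [6,11] [12,13] [10,14] [14,16]
{[0,1],[1,2]} hit by 1; {[3,4]} hit by 4; {[9,10],[6,11]} hit by 10; {[12,13],[10,14]} hit by 13; {[14,16]} hit by 16.
Points: 1, 4, 10, 13, 16 (5 total).

10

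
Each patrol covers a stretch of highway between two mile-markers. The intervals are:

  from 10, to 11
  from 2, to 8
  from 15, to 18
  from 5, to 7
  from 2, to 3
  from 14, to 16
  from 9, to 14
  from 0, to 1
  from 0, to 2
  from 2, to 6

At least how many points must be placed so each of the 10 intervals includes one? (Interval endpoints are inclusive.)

5

Sorted: [0,1] [0,2] [2,3] [2,6] [5,7] [2,8] [10,11] [9,14] [14,16] [15,18]
{[0,1],[0,2]} hit by 1; {[2,3],[2,6]} hit by 3; {[5,7],[2,8]} hit by 7; {[10,11],[9,14]} hit by 11; {[14,16],[15,18]} hit by 16.
Points: 1, 3, 7, 11, 16 (5 total).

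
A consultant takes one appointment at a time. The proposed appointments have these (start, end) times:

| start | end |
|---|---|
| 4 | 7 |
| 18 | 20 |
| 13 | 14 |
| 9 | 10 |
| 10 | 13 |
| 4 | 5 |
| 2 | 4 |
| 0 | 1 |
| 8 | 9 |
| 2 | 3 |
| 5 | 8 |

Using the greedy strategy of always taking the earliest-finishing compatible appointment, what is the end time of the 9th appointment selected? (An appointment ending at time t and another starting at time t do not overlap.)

By end time: (0,1), (2,3), (2,4), (4,5), (4,7), (5,8), (8,9), (9,10), (10,13), (13,14), (18,20).
Pick (0,1); next start ≥ 1 → (2,3); next start ≥ 3 → (4,5); next start ≥ 5 → (5,8); next start ≥ 8 → (8,9); next start ≥ 9 → (9,10); next start ≥ 10 → (10,13); next start ≥ 13 → (13,14); next start ≥ 14 → (18,20).
Selected: (0,1) (2,3) (4,5) (5,8) (8,9) (9,10) (10,13) (13,14) (18,20)

20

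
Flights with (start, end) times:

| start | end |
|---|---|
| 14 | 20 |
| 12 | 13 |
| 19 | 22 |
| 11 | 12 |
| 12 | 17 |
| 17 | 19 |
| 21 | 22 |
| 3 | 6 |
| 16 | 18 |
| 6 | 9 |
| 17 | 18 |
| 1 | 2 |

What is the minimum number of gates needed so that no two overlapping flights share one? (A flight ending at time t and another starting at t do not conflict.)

Count concurrent intervals with a sweep; the peak is the room count.
starts: [1, 3, 6, 11, 12, 12, 14, 16, 17, 17, 19, 21]
ends:   [2, 6, 9, 12, 13, 17, 18, 18, 19, 20, 22, 22]
s1→1 e2→0 s3→1 e6→0 s6→1 e9→0 s11→1 e12→0 s12→1 s12→2 e13→1 s14→2 s16→3 e17→2 s17→3 s17→4  — peak 4.

4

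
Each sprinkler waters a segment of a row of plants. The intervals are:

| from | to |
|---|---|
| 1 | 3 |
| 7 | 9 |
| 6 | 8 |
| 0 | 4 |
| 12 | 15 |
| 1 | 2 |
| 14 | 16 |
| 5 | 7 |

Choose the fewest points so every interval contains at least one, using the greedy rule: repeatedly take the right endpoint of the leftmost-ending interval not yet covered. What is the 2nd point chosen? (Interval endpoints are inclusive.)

7

By right end: [1,2]  [1,3]  [0,4]  [5,7]  [6,8]  [7,9]  [12,15]  [14,16]
[1,2] uncovered → point at 2; [5,7] uncovered → point at 7; [12,15] uncovered → point at 15.
Points: 2, 7, 15 (3 total).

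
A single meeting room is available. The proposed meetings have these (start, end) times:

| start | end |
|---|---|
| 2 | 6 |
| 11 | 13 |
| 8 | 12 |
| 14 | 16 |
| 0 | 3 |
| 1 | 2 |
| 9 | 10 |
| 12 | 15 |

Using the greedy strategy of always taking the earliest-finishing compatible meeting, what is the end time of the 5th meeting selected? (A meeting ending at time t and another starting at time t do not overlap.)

16

By end time: (1,2), (0,3), (2,6), (9,10), (8,12), (11,13), (12,15), (14,16).
Pick (1,2); next start ≥ 2 → (2,6); next start ≥ 6 → (9,10); next start ≥ 10 → (11,13); next start ≥ 13 → (14,16).
Selected: (1,2) (2,6) (9,10) (11,13) (14,16)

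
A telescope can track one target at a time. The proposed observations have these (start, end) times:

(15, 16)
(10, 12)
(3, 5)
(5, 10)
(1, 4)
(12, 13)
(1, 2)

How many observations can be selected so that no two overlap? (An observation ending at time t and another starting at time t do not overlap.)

By end time: (1,2), (1,4), (3,5), (5,10), (10,12), (12,13), (15,16).
Pick (1,2); next start ≥ 2 → (3,5); next start ≥ 5 → (5,10); next start ≥ 10 → (10,12); next start ≥ 12 → (12,13); next start ≥ 13 → (15,16).
Selected 6 observations.

6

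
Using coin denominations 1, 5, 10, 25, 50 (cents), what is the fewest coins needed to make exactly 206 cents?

206 = 4×50 + 1×5 + 1×1
Total coins = 4 + 1 + 1 = 6

6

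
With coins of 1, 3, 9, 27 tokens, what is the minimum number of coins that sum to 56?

4

Greedy: take as many of the largest coin as possible, then repeat with the remainder.
56 − 2×27→2 − 2×1→0
Total coins = 2 + 2 = 4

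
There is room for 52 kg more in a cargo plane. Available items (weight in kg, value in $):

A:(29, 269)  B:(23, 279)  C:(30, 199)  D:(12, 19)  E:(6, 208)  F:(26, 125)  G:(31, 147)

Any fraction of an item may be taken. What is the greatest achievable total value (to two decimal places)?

700.34

Greedy by value/weight ratio, highest first.
Order: E (208/6=34.67) > B (279/23=12.13) > A (269/29=9.28) > C (199/30=6.63) > F (125/26=4.81) > G (147/31=4.74) > D (19/12=1.58)
Fill: take E (6 @ 208) → take B (23 @ 279) → take 23/29 of A → 213.34; 52/52 used.
Total value = 700.34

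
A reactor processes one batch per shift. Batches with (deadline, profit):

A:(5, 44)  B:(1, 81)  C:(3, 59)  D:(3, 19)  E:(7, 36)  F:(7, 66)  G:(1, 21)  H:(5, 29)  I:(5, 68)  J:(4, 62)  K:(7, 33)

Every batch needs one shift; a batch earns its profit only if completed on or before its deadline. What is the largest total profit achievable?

Profit order: B=81 I=68 F=66 J=62 C=59 A=44 E=36 K=33 H=29 G=21 D=19
Assign: B→slot 1, I→slot 5, F→slot 7, J→slot 4, C→slot 3, A→slot 2, E→slot 6, K skipped, H skipped, G skipped, D skipped.
Slots: [1:B] [2:A] [3:C] [4:J] [5:I] [6:E] [7:F]
Profit = 81 + 44 + 59 + 62 + 68 + 36 + 66 = 416

416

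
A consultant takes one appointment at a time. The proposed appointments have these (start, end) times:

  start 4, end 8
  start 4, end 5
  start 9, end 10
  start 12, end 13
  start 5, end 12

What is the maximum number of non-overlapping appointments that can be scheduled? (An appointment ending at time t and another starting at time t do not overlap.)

Sorted by end: (4,5)  (4,8)  (9,10)  (5,12)  (12,13)
take (4,5); take (9,10); take (12,13).
Selected 3 appointments.

3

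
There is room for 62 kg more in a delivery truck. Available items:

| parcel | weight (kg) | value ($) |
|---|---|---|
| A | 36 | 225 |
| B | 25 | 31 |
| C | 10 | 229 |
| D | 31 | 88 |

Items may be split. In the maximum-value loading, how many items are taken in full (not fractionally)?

2

Greedy by value/weight ratio, highest first.
Order: C (229/10=22.90) > A (225/36=6.25) > D (88/31=2.84) > B (31/25=1.24)
Fill: take C (10 @ 229) → take A (36 @ 225) → take 16/31 of D → 45.42; 62/62 used.
2 item(s) taken whole; one partial (take 16/31 of D).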